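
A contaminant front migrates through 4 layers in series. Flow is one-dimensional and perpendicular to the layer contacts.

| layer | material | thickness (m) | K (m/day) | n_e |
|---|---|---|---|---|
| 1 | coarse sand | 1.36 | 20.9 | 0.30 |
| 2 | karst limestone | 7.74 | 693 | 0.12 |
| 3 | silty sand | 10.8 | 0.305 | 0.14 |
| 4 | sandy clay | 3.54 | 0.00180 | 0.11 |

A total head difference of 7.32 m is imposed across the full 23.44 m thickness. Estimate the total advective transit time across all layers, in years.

2.42

With flow normal to the layers, continuity requires the same specific discharge q through every layer.
Σ(b_i/K_i) = 1.36/20.9 + 7.74/693 + 10.8/0.305 + 3.54/0.00180 = 2002 d.
q = Δh / Σ(b_i/K_i) = 7.32 / 2002 = 0.003656 m/day.
In each layer the seepage velocity is v_i = q/n_i, so the layer transit time is t_i = b_i·n_i / q:
  layer 1 (coarse sand): t_1 = 1.36 × 0.30 / 0.003656 = 111.6 d
  layer 2 (karst limestone): t_2 = 7.74 × 0.12 / 0.003656 = 254.0 d
  layer 3 (silty sand): t_3 = 10.8 × 0.14 / 0.003656 = 413.6 d
  layer 4 (sandy clay): t_4 = 3.54 × 0.11 / 0.003656 = 106.5 d
Total t = Σ t_i = 885.7 days = 2.425 years.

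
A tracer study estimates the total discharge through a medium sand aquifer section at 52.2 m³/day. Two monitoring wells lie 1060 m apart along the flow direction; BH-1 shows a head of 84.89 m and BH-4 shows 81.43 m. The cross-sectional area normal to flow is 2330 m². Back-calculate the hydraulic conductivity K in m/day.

6.86

Hydraulic gradient i = (84.89 − 81.43) / 1060 = 3.46 / 1060 = 0.003264.
From Q = K·A·i, K = Q / (A·i) = 52.2 / (2330 × 0.003264) = 6.863 m/day.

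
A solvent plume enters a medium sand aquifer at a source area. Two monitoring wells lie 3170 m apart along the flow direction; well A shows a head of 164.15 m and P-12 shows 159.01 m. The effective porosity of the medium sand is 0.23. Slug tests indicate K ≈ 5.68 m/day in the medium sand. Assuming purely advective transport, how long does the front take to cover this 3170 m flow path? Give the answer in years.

217

Hydraulic gradient i = (164.15 − 159.01) / 3170 = 5.14 / 3170 = 0.001621.
Darcy flux q = K · i = 5.680 × 0.001621 = 0.009210 m/day.
Seepage velocity v = q / n_e = 0.009210 / 0.23 = 0.04004 m/day.
Travel time t = L / v = 3170 / 0.04004 = 79165 days = 216.7 years.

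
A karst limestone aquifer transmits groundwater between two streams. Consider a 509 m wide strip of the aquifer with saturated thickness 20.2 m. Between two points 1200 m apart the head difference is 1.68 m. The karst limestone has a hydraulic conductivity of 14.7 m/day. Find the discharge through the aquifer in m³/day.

212

Cross-sectional area A = 509 × 20.2 = 10282 m².
Hydraulic gradient i = Δh / L = 1.68 / 1200 = 0.001400.
Darcy's law: Q = K · A · i = 14.70 × 10282 × 0.001400 = 211.6 m³/day.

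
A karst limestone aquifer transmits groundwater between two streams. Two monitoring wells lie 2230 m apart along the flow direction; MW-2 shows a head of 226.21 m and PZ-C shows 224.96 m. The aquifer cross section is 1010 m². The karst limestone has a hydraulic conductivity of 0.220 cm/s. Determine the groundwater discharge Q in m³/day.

108

Convert K: 0.220 cm/s × 864 = 190.1 m/day.
Hydraulic gradient i = (226.21 − 224.96) / 2230 = 1.25 / 2230 = 0.0005605.
Darcy's law: Q = K · A · i = 190.1 × 1010 × 0.0005605 = 107.6 m³/day.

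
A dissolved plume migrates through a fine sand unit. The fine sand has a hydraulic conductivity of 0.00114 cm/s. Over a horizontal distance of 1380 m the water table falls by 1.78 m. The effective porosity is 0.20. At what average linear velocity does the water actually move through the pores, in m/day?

0.00635

Convert K: 0.00114 cm/s × 864 = 0.9850 m/day.
Hydraulic gradient i = Δh / L = 1.78 / 1380 = 0.001290.
Darcy flux q = K · i = 0.9850 × 0.001290 = 0.001270 m/day.
Seepage velocity v = q / n_e = 0.001270 / 0.20 = 0.006352 m/day.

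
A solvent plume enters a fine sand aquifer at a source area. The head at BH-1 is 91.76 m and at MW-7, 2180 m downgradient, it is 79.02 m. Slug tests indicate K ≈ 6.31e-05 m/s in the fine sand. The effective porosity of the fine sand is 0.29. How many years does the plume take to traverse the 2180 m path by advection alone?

Convert K: 6.31e-05 m/s × 86400 = 5.452 m/day.
Hydraulic gradient i = (91.76 − 79.02) / 2180 = 12.74 / 2180 = 0.005844.
Darcy flux q = K · i = 5.452 × 0.005844 = 0.03186 m/day.
Seepage velocity v = q / n_e = 0.03186 / 0.29 = 0.1099 m/day.
Travel time t = L / v = 2180 / 0.1099 = 19843 days = 54.33 years.

54.3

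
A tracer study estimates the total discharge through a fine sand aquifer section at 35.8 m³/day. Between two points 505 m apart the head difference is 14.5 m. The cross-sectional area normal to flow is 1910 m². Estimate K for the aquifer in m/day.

0.653

Hydraulic gradient i = Δh / L = 14.5 / 505 = 0.02871.
From Q = K·A·i, K = Q / (A·i) = 35.8 / (1910 × 0.02871) = 0.6528 m/day.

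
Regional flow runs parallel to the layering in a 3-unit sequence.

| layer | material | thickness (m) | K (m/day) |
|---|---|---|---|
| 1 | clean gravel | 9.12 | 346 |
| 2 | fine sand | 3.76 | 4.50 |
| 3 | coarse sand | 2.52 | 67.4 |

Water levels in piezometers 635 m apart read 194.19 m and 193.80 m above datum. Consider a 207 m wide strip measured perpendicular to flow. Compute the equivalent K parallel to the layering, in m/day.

Flow is parallel to layering, so each bed carries its own Darcy discharge and the transmissivities add.
Σ(K_i·b_i) = 346×9.12 + 4.50×3.76 + 67.4×2.52 = 3342 m²/day.
Total thickness b = 15.40 m, so K_eq = Σ(K_i·b_i)/b = 217.0 m/day.

217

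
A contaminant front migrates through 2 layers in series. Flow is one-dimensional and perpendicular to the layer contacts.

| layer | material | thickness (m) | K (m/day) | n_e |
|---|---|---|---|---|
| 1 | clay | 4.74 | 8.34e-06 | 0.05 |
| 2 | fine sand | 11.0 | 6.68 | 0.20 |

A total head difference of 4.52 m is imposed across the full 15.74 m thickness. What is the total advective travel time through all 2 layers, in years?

With flow normal to the layers, continuity requires the same specific discharge q through every layer.
Σ(b_i/K_i) = 4.74/8.34e-06 + 11.0/6.68 = 5.683e+05 d.
q = Δh / Σ(b_i/K_i) = 4.52 / 5.683e+05 = 7.953e-06 m/day.
In each layer the seepage velocity is v_i = q/n_i, so the layer transit time is t_i = b_i·n_i / q:
  layer 1 (clay): t_1 = 4.74 × 0.05 / 7.953e-06 = 29800 d
  layer 2 (fine sand): t_2 = 11.0 × 0.20 / 7.953e-06 = 2.766e+05 d
Total t = Σ t_i = 3.064e+05 days = 839.0 years.

839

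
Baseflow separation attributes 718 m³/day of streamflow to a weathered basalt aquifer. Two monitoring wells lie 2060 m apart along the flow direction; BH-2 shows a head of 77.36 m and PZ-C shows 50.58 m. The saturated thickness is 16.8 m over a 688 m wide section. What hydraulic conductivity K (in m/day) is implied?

Cross-sectional area A = 688 × 16.8 = 11558 m².
Hydraulic gradient i = (77.36 − 50.58) / 2060 = 26.78 / 2060 = 0.01300.
From Q = K·A·i, K = Q / (A·i) = 718 / (11558 × 0.01300) = 4.778 m/day.

4.78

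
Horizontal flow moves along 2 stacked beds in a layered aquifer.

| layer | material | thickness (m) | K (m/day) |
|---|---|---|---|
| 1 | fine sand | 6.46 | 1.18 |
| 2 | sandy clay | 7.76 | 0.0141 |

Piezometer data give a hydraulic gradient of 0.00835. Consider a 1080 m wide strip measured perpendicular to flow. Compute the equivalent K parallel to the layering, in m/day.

0.544

Flow is parallel to layering, so each bed carries its own Darcy discharge and the transmissivities add.
Σ(K_i·b_i) = 1.18×6.46 + 0.0141×7.76 = 7.732 m²/day.
Total thickness b = 14.22 m, so K_eq = Σ(K_i·b_i)/b = 0.5438 m/day.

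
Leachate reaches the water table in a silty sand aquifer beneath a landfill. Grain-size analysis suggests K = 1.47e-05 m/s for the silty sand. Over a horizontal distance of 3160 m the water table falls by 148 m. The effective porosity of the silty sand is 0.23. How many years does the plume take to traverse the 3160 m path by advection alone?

Convert K: 1.47e-05 m/s × 86400 = 1.270 m/day.
Hydraulic gradient i = Δh / L = 148 / 3160 = 0.04684.
Darcy flux q = K · i = 1.270 × 0.04684 = 0.05948 m/day.
Seepage velocity v = q / n_e = 0.05948 / 0.23 = 0.2586 m/day.
Travel time t = L / v = 3160 / 0.2586 = 12218 days = 33.45 years.

33.5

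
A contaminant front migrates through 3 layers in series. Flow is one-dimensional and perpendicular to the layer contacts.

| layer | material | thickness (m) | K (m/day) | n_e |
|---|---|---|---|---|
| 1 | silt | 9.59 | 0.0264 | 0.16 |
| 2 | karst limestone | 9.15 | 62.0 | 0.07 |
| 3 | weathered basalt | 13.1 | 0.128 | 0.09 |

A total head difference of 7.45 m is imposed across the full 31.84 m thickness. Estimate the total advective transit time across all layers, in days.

With flow normal to the layers, continuity requires the same specific discharge q through every layer.
Σ(b_i/K_i) = 9.59/0.0264 + 9.15/62.0 + 13.1/0.128 = 465.7 d.
q = Δh / Σ(b_i/K_i) = 7.45 / 465.7 = 0.01600 m/day.
In each layer the seepage velocity is v_i = q/n_i, so the layer transit time is t_i = b_i·n_i / q:
  layer 1 (silt): t_1 = 9.59 × 0.16 / 0.01600 = 95.93 d
  layer 2 (karst limestone): t_2 = 9.15 × 0.07 / 0.01600 = 40.04 d
  layer 3 (weathered basalt): t_3 = 13.1 × 0.09 / 0.01600 = 73.71 d
Total t = Σ t_i = 209.7 days.

210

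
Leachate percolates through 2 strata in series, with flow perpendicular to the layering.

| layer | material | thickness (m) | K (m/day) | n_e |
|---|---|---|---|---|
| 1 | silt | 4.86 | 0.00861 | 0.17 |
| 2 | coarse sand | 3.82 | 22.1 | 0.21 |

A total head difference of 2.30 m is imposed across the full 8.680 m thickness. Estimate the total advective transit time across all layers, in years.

With flow normal to the layers, continuity requires the same specific discharge q through every layer.
Σ(b_i/K_i) = 4.86/0.00861 + 3.82/22.1 = 564.6 d.
q = Δh / Σ(b_i/K_i) = 2.30 / 564.6 = 0.004073 m/day.
In each layer the seepage velocity is v_i = q/n_i, so the layer transit time is t_i = b_i·n_i / q:
  layer 1 (silt): t_1 = 4.86 × 0.17 / 0.004073 = 202.8 d
  layer 2 (coarse sand): t_2 = 3.82 × 0.21 / 0.004073 = 196.9 d
Total t = Σ t_i = 399.8 days = 1.094 years.

1.09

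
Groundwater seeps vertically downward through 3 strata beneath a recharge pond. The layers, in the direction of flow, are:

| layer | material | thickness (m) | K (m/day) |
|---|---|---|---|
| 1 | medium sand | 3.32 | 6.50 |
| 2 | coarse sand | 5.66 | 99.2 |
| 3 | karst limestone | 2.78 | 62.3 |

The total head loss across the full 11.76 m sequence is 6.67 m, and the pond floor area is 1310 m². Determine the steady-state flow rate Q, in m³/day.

Flow is perpendicular to layering, so the layers act in series and the equivalent K is the thickness-weighted harmonic mean.
Total thickness L = 3.32 + 5.66 + 2.78 = 11.76 m.
Σ(b_i/K_i) = 3.32/6.50 + 5.66/99.2 + 2.78/62.3 = 0.6124 d.
K_eq = L / Σ(b_i/K_i) = 11.76 / 0.6124 = 19.20 m/day.
Q = K_eq · A · (Δh/L) = 19.20 × 1310 × (6.67/11.76) = 14267 m³/day.

14300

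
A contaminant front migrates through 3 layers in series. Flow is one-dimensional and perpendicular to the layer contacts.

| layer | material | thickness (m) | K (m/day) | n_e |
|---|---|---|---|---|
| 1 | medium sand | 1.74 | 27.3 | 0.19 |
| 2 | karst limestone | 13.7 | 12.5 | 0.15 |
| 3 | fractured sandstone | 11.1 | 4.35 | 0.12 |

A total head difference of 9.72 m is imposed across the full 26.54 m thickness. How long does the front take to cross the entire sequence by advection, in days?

1.42

With flow normal to the layers, continuity requires the same specific discharge q through every layer.
Σ(b_i/K_i) = 1.74/27.3 + 13.7/12.5 + 11.1/4.35 = 3.711 d.
q = Δh / Σ(b_i/K_i) = 9.72 / 3.711 = 2.619 m/day.
In each layer the seepage velocity is v_i = q/n_i, so the layer transit time is t_i = b_i·n_i / q:
  layer 1 (medium sand): t_1 = 1.74 × 0.19 / 2.619 = 0.1262 d
  layer 2 (karst limestone): t_2 = 13.7 × 0.15 / 2.619 = 0.7847 d
  layer 3 (fractured sandstone): t_3 = 11.1 × 0.12 / 2.619 = 0.5086 d
Total t = Σ t_i = 1.420 days.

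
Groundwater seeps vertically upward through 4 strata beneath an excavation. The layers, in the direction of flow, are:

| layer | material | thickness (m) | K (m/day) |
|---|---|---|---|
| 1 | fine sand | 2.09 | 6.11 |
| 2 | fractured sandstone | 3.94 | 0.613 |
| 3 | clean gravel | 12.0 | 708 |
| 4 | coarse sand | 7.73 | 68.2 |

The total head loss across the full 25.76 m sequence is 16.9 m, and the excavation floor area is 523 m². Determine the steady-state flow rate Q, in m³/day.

1280

Flow is perpendicular to layering, so the layers act in series and the equivalent K is the thickness-weighted harmonic mean.
Total thickness L = 2.09 + 3.94 + 12.0 + 7.73 = 25.76 m.
Σ(b_i/K_i) = 2.09/6.11 + 3.94/0.613 + 12.0/708 + 7.73/68.2 = 6.900 d.
K_eq = L / Σ(b_i/K_i) = 25.76 / 6.900 = 3.733 m/day.
Q = K_eq · A · (Δh/L) = 3.733 × 523 × (16.9/25.76) = 1281 m³/day.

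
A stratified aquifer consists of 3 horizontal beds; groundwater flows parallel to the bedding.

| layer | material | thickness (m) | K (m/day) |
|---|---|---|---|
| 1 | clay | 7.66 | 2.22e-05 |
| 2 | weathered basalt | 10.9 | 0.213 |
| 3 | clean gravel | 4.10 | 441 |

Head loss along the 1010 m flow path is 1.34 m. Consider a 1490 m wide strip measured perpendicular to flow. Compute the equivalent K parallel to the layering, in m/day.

Flow is parallel to layering, so each bed carries its own Darcy discharge and the transmissivities add.
Σ(K_i·b_i) = 2.22e-05×7.66 + 0.213×10.9 + 441×4.10 = 1810 m²/day.
Total thickness b = 22.66 m, so K_eq = Σ(K_i·b_i)/b = 79.90 m/day.

79.9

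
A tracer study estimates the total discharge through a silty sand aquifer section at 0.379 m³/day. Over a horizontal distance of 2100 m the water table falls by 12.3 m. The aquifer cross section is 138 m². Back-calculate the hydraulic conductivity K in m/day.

0.469

Hydraulic gradient i = Δh / L = 12.3 / 2100 = 0.005857.
From Q = K·A·i, K = Q / (A·i) = 0.379 / (138.0 × 0.005857) = 0.4689 m/day.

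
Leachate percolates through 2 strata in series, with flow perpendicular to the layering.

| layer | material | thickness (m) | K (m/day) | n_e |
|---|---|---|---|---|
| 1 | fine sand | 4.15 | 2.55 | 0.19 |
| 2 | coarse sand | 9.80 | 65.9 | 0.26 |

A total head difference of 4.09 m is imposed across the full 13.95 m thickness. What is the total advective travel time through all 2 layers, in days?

1.45

With flow normal to the layers, continuity requires the same specific discharge q through every layer.
Σ(b_i/K_i) = 4.15/2.55 + 9.80/65.9 = 1.776 d.
q = Δh / Σ(b_i/K_i) = 4.09 / 1.776 = 2.303 m/day.
In each layer the seepage velocity is v_i = q/n_i, so the layer transit time is t_i = b_i·n_i / q:
  layer 1 (fine sand): t_1 = 4.15 × 0.19 / 2.303 = 0.3424 d
  layer 2 (coarse sand): t_2 = 9.80 × 0.26 / 2.303 = 1.107 d
Total t = Σ t_i = 1.449 days.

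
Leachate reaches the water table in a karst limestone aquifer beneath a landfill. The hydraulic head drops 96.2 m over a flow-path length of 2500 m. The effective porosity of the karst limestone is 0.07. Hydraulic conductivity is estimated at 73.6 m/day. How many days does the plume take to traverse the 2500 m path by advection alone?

61.8

Hydraulic gradient i = Δh / L = 96.2 / 2500 = 0.03848.
Darcy flux q = K · i = 73.60 × 0.03848 = 2.832 m/day.
Seepage velocity v = q / n_e = 2.832 / 0.07 = 40.46 m/day.
Travel time t = L / v = 2500 / 40.46 = 61.79 days.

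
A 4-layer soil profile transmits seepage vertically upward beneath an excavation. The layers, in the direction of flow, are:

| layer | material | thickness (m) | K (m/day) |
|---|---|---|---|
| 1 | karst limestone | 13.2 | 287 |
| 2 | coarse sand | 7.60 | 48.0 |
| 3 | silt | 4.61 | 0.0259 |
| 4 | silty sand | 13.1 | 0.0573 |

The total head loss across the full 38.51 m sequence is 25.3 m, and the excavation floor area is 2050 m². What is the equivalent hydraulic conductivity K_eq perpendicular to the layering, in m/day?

0.0947

Flow is perpendicular to layering, so the layers act in series and the equivalent K is the thickness-weighted harmonic mean.
Total thickness L = 13.2 + 7.60 + 4.61 + 13.1 = 38.51 m.
Σ(b_i/K_i) = 13.2/287 + 7.60/48.0 + 4.61/0.0259 + 13.1/0.0573 = 406.8 d.
K_eq = L / Σ(b_i/K_i) = 38.51 / 406.8 = 0.09466 m/day.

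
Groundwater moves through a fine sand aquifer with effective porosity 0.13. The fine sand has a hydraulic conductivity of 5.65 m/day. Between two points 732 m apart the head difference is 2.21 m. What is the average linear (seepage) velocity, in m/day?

0.131

Hydraulic gradient i = Δh / L = 2.21 / 732 = 0.003019.
Darcy flux q = K · i = 5.650 × 0.003019 = 0.01706 m/day.
Seepage velocity v = q / n_e = 0.01706 / 0.13 = 0.1312 m/day.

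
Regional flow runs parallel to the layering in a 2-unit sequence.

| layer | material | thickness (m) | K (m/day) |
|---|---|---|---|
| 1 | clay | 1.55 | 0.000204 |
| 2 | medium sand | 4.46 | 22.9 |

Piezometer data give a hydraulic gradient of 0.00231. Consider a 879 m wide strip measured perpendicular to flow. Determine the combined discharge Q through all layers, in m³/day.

207

Flow is parallel to layering, so each bed carries its own Darcy discharge and the transmissivities add.
Σ(K_i·b_i) = 0.000204×1.55 + 22.9×4.46 = 102.1 m²/day.
Hydraulic gradient i = 0.00231.
Q = Σ(K_i·b_i) · W · i = 102.1 × 879 × 0.002310 = 207.4 m³/day.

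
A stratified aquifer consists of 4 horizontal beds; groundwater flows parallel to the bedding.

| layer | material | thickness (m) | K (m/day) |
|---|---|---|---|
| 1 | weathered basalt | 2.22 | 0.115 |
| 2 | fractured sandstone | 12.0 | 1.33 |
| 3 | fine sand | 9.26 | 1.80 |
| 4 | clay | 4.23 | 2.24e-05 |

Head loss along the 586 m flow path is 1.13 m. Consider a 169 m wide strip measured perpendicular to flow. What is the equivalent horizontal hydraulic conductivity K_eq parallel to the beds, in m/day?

1.19

Flow is parallel to layering, so each bed carries its own Darcy discharge and the transmissivities add.
Σ(K_i·b_i) = 0.115×2.22 + 1.33×12.0 + 1.80×9.26 + 2.24e-05×4.23 = 32.88 m²/day.
Total thickness b = 27.71 m, so K_eq = Σ(K_i·b_i)/b = 1.187 m/day.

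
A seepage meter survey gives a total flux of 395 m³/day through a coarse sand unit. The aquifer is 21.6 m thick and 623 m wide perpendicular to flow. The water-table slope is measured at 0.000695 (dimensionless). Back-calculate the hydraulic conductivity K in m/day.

Cross-sectional area A = 623 × 21.6 = 13457 m².
Hydraulic gradient i = 0.000695.
From Q = K·A·i, K = Q / (A·i) = 395 / (13457 × 0.0006950) = 42.23 m/day.

42.2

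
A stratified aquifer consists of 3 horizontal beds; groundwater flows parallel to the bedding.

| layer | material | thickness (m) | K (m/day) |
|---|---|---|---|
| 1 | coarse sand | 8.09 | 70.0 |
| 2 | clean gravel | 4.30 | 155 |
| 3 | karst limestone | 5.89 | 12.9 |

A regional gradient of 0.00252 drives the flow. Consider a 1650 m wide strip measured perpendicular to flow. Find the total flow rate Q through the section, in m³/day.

5440

Flow is parallel to layering, so each bed carries its own Darcy discharge and the transmissivities add.
Σ(K_i·b_i) = 70.0×8.09 + 155×4.30 + 12.9×5.89 = 1309 m²/day.
Hydraulic gradient i = 0.00252.
Q = Σ(K_i·b_i) · W · i = 1309 × 1650 × 0.002520 = 5442 m³/day.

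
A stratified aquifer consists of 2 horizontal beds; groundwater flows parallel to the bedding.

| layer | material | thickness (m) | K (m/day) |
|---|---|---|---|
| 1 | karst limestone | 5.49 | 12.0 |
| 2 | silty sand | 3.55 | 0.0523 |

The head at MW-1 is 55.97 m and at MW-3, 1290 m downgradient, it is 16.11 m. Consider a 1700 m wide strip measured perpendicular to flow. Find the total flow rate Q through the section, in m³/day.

3470

Flow is parallel to layering, so each bed carries its own Darcy discharge and the transmissivities add.
Σ(K_i·b_i) = 12.0×5.49 + 0.0523×3.55 = 66.07 m²/day.
Hydraulic gradient i = (55.97 − 16.11) / 1290 = 39.86 / 1290 = 0.03090.
Q = Σ(K_i·b_i) · W · i = 66.07 × 1700 × 0.03090 = 3470 m³/day.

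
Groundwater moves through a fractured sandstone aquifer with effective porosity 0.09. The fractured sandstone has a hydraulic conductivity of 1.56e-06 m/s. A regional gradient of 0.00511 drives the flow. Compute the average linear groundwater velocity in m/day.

Convert K: 1.56e-06 m/s × 86400 = 0.1348 m/day.
Hydraulic gradient i = 0.00511.
Darcy flux q = K · i = 0.1348 × 0.005110 = 0.0006887 m/day.
Seepage velocity v = q / n_e = 0.0006887 / 0.09 = 0.007653 m/day.

0.00765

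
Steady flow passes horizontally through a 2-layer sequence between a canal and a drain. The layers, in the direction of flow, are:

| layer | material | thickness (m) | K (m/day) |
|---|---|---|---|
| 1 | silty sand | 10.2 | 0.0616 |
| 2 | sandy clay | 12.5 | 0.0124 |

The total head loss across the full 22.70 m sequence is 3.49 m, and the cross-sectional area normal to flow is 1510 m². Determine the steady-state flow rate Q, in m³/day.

Flow is perpendicular to layering, so the layers act in series and the equivalent K is the thickness-weighted harmonic mean.
Total thickness L = 10.2 + 12.5 = 22.70 m.
Σ(b_i/K_i) = 10.2/0.0616 + 12.5/0.0124 = 1174 d.
K_eq = L / Σ(b_i/K_i) = 22.70 / 1174 = 0.01934 m/day.
Q = K_eq · A · (Δh/L) = 0.01934 × 1510 × (3.49/22.70) = 4.490 m³/day.

4.49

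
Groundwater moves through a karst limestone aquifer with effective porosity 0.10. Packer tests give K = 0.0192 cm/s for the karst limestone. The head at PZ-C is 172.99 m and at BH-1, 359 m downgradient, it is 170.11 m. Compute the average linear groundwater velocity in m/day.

1.33

Convert K: 0.0192 cm/s × 864 = 16.59 m/day.
Hydraulic gradient i = (172.99 − 170.11) / 359 = 2.88 / 359 = 0.008022.
Darcy flux q = K · i = 16.59 × 0.008022 = 0.1331 m/day.
Seepage velocity v = q / n_e = 0.1331 / 0.10 = 1.331 m/day.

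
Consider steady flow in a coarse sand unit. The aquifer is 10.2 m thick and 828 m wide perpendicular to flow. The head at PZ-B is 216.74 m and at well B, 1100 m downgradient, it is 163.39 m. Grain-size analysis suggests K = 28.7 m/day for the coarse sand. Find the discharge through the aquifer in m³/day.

11800

Cross-sectional area A = 828 × 10.2 = 8446 m².
Hydraulic gradient i = (216.74 − 163.39) / 1100 = 53.35 / 1100 = 0.04850.
Darcy's law: Q = K · A · i = 28.70 × 8446 × 0.04850 = 11756 m³/day.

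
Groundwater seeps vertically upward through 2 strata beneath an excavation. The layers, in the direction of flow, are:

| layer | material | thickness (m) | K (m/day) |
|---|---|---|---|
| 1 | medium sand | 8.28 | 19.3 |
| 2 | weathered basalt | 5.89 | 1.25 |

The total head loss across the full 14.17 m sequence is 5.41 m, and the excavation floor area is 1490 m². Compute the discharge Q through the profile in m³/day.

Flow is perpendicular to layering, so the layers act in series and the equivalent K is the thickness-weighted harmonic mean.
Total thickness L = 8.28 + 5.89 = 14.17 m.
Σ(b_i/K_i) = 8.28/19.3 + 5.89/1.25 = 5.141 d.
K_eq = L / Σ(b_i/K_i) = 14.17 / 5.141 = 2.756 m/day.
Q = K_eq · A · (Δh/L) = 2.756 × 1490 × (5.41/14.17) = 1568 m³/day.

1570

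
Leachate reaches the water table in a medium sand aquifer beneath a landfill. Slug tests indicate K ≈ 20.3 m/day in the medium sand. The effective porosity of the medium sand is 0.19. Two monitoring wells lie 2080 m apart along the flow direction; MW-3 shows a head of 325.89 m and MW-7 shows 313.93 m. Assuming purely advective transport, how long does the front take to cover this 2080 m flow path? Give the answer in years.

Hydraulic gradient i = (325.89 − 313.93) / 2080 = 11.96 / 2080 = 0.005750.
Darcy flux q = K · i = 20.30 × 0.005750 = 0.1167 m/day.
Seepage velocity v = q / n_e = 0.1167 / 0.19 = 0.6143 m/day.
Travel time t = L / v = 2080 / 0.6143 = 3386 days = 9.270 years.

9.27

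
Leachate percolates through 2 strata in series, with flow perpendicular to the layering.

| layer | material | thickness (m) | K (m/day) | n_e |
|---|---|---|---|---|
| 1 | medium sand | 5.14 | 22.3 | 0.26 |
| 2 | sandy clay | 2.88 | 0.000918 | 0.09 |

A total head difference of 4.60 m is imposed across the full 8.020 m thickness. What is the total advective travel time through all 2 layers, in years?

2.98

With flow normal to the layers, continuity requires the same specific discharge q through every layer.
Σ(b_i/K_i) = 5.14/22.3 + 2.88/0.000918 = 3137 d.
q = Δh / Σ(b_i/K_i) = 4.60 / 3137 = 0.001466 m/day.
In each layer the seepage velocity is v_i = q/n_i, so the layer transit time is t_i = b_i·n_i / q:
  layer 1 (medium sand): t_1 = 5.14 × 0.26 / 0.001466 = 911.5 d
  layer 2 (sandy clay): t_2 = 2.88 × 0.09 / 0.001466 = 176.8 d
Total t = Σ t_i = 1088 days = 2.980 years.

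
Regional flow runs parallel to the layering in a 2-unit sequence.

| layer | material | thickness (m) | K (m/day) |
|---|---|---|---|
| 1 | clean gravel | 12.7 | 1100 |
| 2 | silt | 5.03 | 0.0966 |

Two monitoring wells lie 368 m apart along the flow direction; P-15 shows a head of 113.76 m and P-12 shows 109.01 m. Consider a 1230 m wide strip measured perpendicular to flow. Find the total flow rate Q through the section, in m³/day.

222000

Flow is parallel to layering, so each bed carries its own Darcy discharge and the transmissivities add.
Σ(K_i·b_i) = 1100×12.7 + 0.0966×5.03 = 13970 m²/day.
Hydraulic gradient i = (113.76 − 109.01) / 368 = 4.75 / 368 = 0.01291.
Q = Σ(K_i·b_i) · W · i = 13970 × 1230 × 0.01291 = 2.218e+05 m³/day.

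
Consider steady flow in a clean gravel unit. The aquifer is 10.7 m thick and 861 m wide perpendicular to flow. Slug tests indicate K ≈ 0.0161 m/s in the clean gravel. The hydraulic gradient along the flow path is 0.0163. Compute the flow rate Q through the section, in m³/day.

Convert K: 0.0161 m/s × 86400 = 1391 m/day.
Cross-sectional area A = 861 × 10.7 = 9213 m².
Hydraulic gradient i = 0.0163.
Darcy's law: Q = K · A · i = 1391 × 9213 × 0.01630 = 2.089e+05 m³/day.

209000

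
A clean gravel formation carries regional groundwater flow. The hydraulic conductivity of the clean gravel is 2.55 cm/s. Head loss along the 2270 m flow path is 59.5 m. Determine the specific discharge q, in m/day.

Convert K: 2.55 cm/s × 864 = 2203 m/day.
Hydraulic gradient i = Δh / L = 59.5 / 2270 = 0.02621.
Specific discharge q = K · i = 2203 × 0.02621 = 57.75 m/day.

57.7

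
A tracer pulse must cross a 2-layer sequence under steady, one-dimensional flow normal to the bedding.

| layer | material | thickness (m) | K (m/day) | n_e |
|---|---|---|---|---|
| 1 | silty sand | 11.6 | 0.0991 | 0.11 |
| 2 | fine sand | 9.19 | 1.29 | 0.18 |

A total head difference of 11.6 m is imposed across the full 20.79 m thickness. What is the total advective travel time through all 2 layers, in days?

31.4

With flow normal to the layers, continuity requires the same specific discharge q through every layer.
Σ(b_i/K_i) = 11.6/0.0991 + 9.19/1.29 = 124.2 d.
q = Δh / Σ(b_i/K_i) = 11.6 / 124.2 = 0.09341 m/day.
In each layer the seepage velocity is v_i = q/n_i, so the layer transit time is t_i = b_i·n_i / q:
  layer 1 (silty sand): t_1 = 11.6 × 0.11 / 0.09341 = 13.66 d
  layer 2 (fine sand): t_2 = 9.19 × 0.18 / 0.09341 = 17.71 d
Total t = Σ t_i = 31.37 days.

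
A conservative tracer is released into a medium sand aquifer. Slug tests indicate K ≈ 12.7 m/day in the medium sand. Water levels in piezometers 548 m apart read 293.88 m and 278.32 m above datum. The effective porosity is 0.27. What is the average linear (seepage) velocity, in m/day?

1.34

Hydraulic gradient i = (293.88 − 278.32) / 548 = 15.56 / 548 = 0.02839.
Darcy flux q = K · i = 12.70 × 0.02839 = 0.3606 m/day.
Seepage velocity v = q / n_e = 0.3606 / 0.27 = 1.336 m/day.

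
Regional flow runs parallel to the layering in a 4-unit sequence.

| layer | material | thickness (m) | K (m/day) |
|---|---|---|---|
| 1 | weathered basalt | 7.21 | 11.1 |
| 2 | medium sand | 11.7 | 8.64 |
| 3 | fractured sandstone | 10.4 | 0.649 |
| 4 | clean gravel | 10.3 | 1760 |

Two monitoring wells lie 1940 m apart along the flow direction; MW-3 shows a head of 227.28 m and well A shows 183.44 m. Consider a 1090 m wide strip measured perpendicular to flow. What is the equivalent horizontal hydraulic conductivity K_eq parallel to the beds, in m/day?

462

Flow is parallel to layering, so each bed carries its own Darcy discharge and the transmissivities add.
Σ(K_i·b_i) = 11.1×7.21 + 8.64×11.7 + 0.649×10.4 + 1760×10.3 = 18316 m²/day.
Total thickness b = 39.61 m, so K_eq = Σ(K_i·b_i)/b = 462.4 m/day.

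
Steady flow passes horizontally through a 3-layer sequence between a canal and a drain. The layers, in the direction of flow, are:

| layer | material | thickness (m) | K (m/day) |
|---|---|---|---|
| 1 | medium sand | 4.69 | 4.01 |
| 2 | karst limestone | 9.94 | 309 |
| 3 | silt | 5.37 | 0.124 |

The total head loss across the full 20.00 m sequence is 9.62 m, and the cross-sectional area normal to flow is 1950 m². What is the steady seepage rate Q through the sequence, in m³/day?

Flow is perpendicular to layering, so the layers act in series and the equivalent K is the thickness-weighted harmonic mean.
Total thickness L = 4.69 + 9.94 + 5.37 = 20.00 m.
Σ(b_i/K_i) = 4.69/4.01 + 9.94/309 + 5.37/0.124 = 44.51 d.
K_eq = L / Σ(b_i/K_i) = 20.00 / 44.51 = 0.4494 m/day.
Q = K_eq · A · (Δh/L) = 0.4494 × 1950 × (9.62/20.00) = 421.5 m³/day.

421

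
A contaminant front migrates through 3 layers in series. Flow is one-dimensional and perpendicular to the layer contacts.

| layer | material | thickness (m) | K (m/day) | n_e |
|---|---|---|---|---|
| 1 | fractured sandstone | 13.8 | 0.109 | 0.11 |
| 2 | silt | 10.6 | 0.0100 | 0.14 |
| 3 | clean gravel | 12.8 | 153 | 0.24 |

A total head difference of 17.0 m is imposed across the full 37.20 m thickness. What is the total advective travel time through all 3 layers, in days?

With flow normal to the layers, continuity requires the same specific discharge q through every layer.
Σ(b_i/K_i) = 13.8/0.109 + 10.6/0.0100 + 12.8/153 = 1187 d.
q = Δh / Σ(b_i/K_i) = 17.0 / 1187 = 0.01433 m/day.
In each layer the seepage velocity is v_i = q/n_i, so the layer transit time is t_i = b_i·n_i / q:
  layer 1 (fractured sandstone): t_1 = 13.8 × 0.11 / 0.01433 = 106.0 d
  layer 2 (silt): t_2 = 10.6 × 0.14 / 0.01433 = 103.6 d
  layer 3 (clean gravel): t_3 = 12.8 × 0.24 / 0.01433 = 214.4 d
Total t = Σ t_i = 424.0 days.

424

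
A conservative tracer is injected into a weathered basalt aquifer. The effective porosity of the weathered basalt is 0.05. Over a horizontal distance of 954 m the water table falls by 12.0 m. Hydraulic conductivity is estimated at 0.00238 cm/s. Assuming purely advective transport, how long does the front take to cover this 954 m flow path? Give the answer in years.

Convert K: 0.00238 cm/s × 864 = 2.056 m/day.
Hydraulic gradient i = Δh / L = 12.0 / 954 = 0.01258.
Darcy flux q = K · i = 2.056 × 0.01258 = 0.02587 m/day.
Seepage velocity v = q / n_e = 0.02587 / 0.05 = 0.5173 m/day.
Travel time t = L / v = 954 / 0.5173 = 1844 days = 5.049 years.

5.05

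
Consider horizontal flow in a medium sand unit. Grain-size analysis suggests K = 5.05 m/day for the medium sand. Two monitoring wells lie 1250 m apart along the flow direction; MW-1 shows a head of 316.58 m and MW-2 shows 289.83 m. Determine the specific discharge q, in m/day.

0.108

Hydraulic gradient i = (316.58 − 289.83) / 1250 = 26.75 / 1250 = 0.02140.
Specific discharge q = K · i = 5.050 × 0.02140 = 0.1081 m/day.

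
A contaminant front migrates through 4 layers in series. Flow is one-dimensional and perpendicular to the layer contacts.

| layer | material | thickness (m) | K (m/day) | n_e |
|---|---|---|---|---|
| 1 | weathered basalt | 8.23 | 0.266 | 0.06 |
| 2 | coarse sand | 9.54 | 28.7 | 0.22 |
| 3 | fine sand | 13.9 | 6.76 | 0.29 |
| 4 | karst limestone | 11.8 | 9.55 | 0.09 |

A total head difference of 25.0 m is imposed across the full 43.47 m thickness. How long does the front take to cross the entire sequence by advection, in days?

10.6

With flow normal to the layers, continuity requires the same specific discharge q through every layer.
Σ(b_i/K_i) = 8.23/0.266 + 9.54/28.7 + 13.9/6.76 + 11.8/9.55 = 34.56 d.
q = Δh / Σ(b_i/K_i) = 25.0 / 34.56 = 0.7233 m/day.
In each layer the seepage velocity is v_i = q/n_i, so the layer transit time is t_i = b_i·n_i / q:
  layer 1 (weathered basalt): t_1 = 8.23 × 0.06 / 0.7233 = 0.6827 d
  layer 2 (coarse sand): t_2 = 9.54 × 0.22 / 0.7233 = 2.902 d
  layer 3 (fine sand): t_3 = 13.9 × 0.29 / 0.7233 = 5.573 d
  layer 4 (karst limestone): t_4 = 11.8 × 0.09 / 0.7233 = 1.468 d
Total t = Σ t_i = 10.63 days.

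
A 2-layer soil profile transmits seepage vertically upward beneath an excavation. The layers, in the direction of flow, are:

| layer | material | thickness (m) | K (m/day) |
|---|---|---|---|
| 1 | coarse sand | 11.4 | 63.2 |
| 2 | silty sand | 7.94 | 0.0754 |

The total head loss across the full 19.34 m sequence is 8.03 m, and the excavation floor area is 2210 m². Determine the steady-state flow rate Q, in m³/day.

168

Flow is perpendicular to layering, so the layers act in series and the equivalent K is the thickness-weighted harmonic mean.
Total thickness L = 11.4 + 7.94 = 19.34 m.
Σ(b_i/K_i) = 11.4/63.2 + 7.94/0.0754 = 105.5 d.
K_eq = L / Σ(b_i/K_i) = 19.34 / 105.5 = 0.1833 m/day.
Q = K_eq · A · (Δh/L) = 0.1833 × 2210 × (8.03/19.34) = 168.2 m³/day.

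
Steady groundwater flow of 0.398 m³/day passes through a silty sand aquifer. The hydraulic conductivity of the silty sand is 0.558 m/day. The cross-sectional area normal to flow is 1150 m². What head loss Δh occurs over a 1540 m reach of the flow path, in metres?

0.955

From Q = K·A·i, i = Q / (K·A) = 0.398 / (0.5580 × 1150) = 0.0006202.
Head loss Δh = i · L = 0.0006202 × 1540 = 0.9552 m.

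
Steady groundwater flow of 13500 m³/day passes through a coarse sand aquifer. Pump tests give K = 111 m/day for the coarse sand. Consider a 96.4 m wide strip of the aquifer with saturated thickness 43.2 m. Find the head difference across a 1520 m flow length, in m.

44.4

Cross-sectional area A = 96.4 × 43.2 = 4164 m².
From Q = K·A·i, i = Q / (K·A) = 13500 / (111.0 × 4164) = 0.02920.
Head loss Δh = i · L = 0.02920 × 1520 = 44.39 m.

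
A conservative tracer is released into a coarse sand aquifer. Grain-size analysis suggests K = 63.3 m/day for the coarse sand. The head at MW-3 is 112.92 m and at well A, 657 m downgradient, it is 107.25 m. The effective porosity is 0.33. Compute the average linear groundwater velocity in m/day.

1.66

Hydraulic gradient i = (112.92 − 107.25) / 657 = 5.67 / 657 = 0.008630.
Darcy flux q = K · i = 63.30 × 0.008630 = 0.5463 m/day.
Seepage velocity v = q / n_e = 0.5463 / 0.33 = 1.655 m/day.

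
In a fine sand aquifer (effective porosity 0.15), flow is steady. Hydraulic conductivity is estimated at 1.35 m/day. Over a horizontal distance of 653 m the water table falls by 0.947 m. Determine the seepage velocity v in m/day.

Hydraulic gradient i = Δh / L = 0.947 / 653 = 0.001450.
Darcy flux q = K · i = 1.350 × 0.001450 = 0.001958 m/day.
Seepage velocity v = q / n_e = 0.001958 / 0.15 = 0.01305 m/day.

0.0131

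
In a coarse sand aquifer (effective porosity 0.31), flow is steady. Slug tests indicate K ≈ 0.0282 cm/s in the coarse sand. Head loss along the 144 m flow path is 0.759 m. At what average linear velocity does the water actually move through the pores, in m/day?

0.414

Convert K: 0.0282 cm/s × 864 = 24.36 m/day.
Hydraulic gradient i = Δh / L = 0.759 / 144 = 0.005271.
Darcy flux q = K · i = 24.36 × 0.005271 = 0.1284 m/day.
Seepage velocity v = q / n_e = 0.1284 / 0.31 = 0.4143 m/day.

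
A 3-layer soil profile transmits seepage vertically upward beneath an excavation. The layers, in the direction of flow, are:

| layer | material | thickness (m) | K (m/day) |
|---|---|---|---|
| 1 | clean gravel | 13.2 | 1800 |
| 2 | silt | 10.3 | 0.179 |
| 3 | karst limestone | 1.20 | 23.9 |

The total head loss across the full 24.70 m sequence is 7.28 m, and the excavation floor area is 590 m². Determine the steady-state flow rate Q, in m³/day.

Flow is perpendicular to layering, so the layers act in series and the equivalent K is the thickness-weighted harmonic mean.
Total thickness L = 13.2 + 10.3 + 1.20 = 24.70 m.
Σ(b_i/K_i) = 13.2/1800 + 10.3/0.179 + 1.20/23.9 = 57.60 d.
K_eq = L / Σ(b_i/K_i) = 24.70 / 57.60 = 0.4288 m/day.
Q = K_eq · A · (Δh/L) = 0.4288 × 590 × (7.28/24.70) = 74.57 m³/day.

74.6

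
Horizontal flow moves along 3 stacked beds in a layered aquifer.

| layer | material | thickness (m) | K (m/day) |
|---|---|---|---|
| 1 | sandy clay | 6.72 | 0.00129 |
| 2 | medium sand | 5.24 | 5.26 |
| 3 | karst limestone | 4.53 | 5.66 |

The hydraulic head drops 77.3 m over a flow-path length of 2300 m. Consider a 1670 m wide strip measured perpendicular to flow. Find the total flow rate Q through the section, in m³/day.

Flow is parallel to layering, so each bed carries its own Darcy discharge and the transmissivities add.
Σ(K_i·b_i) = 0.00129×6.72 + 5.26×5.24 + 5.66×4.53 = 53.21 m²/day.
Hydraulic gradient i = Δh / L = 77.3 / 2300 = 0.03361.
Q = Σ(K_i·b_i) · W · i = 53.21 × 1670 × 0.03361 = 2987 m³/day.

2990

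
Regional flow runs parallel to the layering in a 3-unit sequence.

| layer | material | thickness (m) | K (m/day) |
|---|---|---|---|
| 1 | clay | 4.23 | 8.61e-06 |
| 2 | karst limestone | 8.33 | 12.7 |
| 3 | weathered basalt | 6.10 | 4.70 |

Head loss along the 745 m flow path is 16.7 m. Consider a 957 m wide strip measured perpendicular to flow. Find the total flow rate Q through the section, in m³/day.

2880

Flow is parallel to layering, so each bed carries its own Darcy discharge and the transmissivities add.
Σ(K_i·b_i) = 8.61e-06×4.23 + 12.7×8.33 + 4.70×6.10 = 134.5 m²/day.
Hydraulic gradient i = Δh / L = 16.7 / 745 = 0.02242.
Q = Σ(K_i·b_i) · W · i = 134.5 × 957 × 0.02242 = 2884 m³/day.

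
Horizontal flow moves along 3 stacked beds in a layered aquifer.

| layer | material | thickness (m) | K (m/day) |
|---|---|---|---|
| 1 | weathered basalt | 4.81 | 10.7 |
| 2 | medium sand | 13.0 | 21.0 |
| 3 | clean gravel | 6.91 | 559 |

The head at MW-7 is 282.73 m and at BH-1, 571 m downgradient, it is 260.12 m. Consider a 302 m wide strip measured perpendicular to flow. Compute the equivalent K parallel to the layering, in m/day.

169

Flow is parallel to layering, so each bed carries its own Darcy discharge and the transmissivities add.
Σ(K_i·b_i) = 10.7×4.81 + 21.0×13.0 + 559×6.91 = 4187 m²/day.
Total thickness b = 24.72 m, so K_eq = Σ(K_i·b_i)/b = 169.4 m/day.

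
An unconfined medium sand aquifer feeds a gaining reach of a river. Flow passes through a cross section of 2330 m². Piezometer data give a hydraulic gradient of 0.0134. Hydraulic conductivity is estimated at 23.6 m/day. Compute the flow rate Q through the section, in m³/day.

737

Hydraulic gradient i = 0.0134.
Darcy's law: Q = K · A · i = 23.60 × 2330 × 0.01340 = 736.8 m³/day.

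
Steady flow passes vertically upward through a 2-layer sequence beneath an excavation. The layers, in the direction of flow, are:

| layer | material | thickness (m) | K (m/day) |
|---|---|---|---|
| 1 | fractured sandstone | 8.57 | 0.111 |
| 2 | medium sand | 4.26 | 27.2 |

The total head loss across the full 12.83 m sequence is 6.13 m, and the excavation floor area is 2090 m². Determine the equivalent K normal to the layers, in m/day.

Flow is perpendicular to layering, so the layers act in series and the equivalent K is the thickness-weighted harmonic mean.
Total thickness L = 8.57 + 4.26 = 12.83 m.
Σ(b_i/K_i) = 8.57/0.111 + 4.26/27.2 = 77.36 d.
K_eq = L / Σ(b_i/K_i) = 12.83 / 77.36 = 0.1658 m/day.

0.166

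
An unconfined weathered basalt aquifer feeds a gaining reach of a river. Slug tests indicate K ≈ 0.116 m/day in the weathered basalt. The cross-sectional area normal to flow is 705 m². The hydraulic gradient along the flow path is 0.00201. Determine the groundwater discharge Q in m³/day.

0.164

Hydraulic gradient i = 0.00201.
Darcy's law: Q = K · A · i = 0.1160 × 705.0 × 0.002010 = 0.1644 m³/day.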